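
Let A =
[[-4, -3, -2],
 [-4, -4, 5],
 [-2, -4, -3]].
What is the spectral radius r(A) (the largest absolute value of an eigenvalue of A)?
r(A) ≈ 5.6619

The eigenvalues of A are the roots of its characteristic polynomial. With M = A (coefficients from the trace, the sum of principal 2x2 minors, and det A):
  p(λ) = det(λ I - M) = λ^3 + 11λ^2 + 44λ + 78.
No integer candidate from the rational root theorem (±divisors of 78) is a root, so the roots are irrational. The cubic discriminant is Δ = -6484 < 0, so there is one real root and a complex-conjugate pair. p(-6) = -6 and p(-5) = 8 have opposite signs, so a root lies in (-6, -5); Newton's method refines it to λ ≈ -5.6619. Dividing out (λ - (-5.6619)) leaves approximately λ^2 + 5.3381λ + 13.7762. For λ^2 + 5.3381λ + 13.7762 the discriminant is -26.6099. It is negative, so the remaining roots are the complex-conjugate pair λ ≈ -2.669 ± 2.5792i. Their product equals the constant term, so |λ|^2 ≈ 13.7762 and |λ| ≈ 3.7116.
Thus the eigenvalues (to 4 decimals) are -5.6619 (modulus 5.6619); -2.669 ± 2.5792i (modulus 3.7116). The spectral radius is the largest modulus: r(A) ≈ 5.6619. (Cross-check: r(A) ≤ ||A||_2 ≈ 8.6841; equality holds whenever A is normal, though it can also hold for some non-normal A.)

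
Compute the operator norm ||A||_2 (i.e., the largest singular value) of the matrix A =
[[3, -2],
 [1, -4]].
||A||_2 = sqrt((30 + sqrt(500))/2) ≈ 5.1167 (= sqrt(largest eigenvalue of A^T A))

||A||_2 = sigma_max(A) = sqrt(lambda_max(A^T A)). Form the symmetric matrix M = A^T A =
[[10, -10],
 [-10, 20]].
Its characteristic polynomial (trace, determinant of M give the coefficients) is
  p(λ) = det(λ I - M) = λ^2 - 30λ + 100.
For λ^2 - 30λ + 100 the discriminant is 500. It is nonnegative but not a perfect square, so the roots are real and irrational: λ = (30 ± sqrt(500))/2 ≈ 26.1803, 3.8197.
So the eigenvalues of A^T A are ≈ 3.8197, 26.1803 (all ≥ 0, as they must be for A^T A). The largest is λ_max = (30 + sqrt(500))/2 ≈ 26.1803, hence ||A||_2 = sqrt(λ_max) = sqrt((30 + sqrt(500))/2) ≈ 5.1167.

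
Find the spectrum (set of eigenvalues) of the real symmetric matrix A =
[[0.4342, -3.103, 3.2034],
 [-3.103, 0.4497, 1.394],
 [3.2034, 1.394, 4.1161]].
sigma(A) ≈ {-4, 3, 6}

A is real symmetric, so its spectrum consists of real eigenvalues. Expanding the characteristic polynomial of the displayed matrix gives
  det(λ I - A) = p(λ) = λ^3 + (-5)λ^2 + (-18)λ + (72).
Solving p(λ) = 0 yields eigenvalues ≈ -4, 3, 6. (A is shown rounded to 4 decimals, so these recover the underlying integer eigenvalues to within that precision.)
Verification: the trace of A = 5 equals the sum of eigenvalues 5, and det(A) ≈ -72.0002 matches the eigenvalue product -72.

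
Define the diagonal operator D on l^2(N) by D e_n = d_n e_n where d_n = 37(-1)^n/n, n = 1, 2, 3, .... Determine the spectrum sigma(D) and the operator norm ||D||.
sigma(D) = {37(-1)^n/n : n ≥ 1} ∪ {0}; ||D|| = 37

A bounded diagonal operator on l^2 with diagonal entries d_n has spectrum equal to the closure of {d_n : n ≥ 1}: every d_n is an eigenvalue (with eigenvector e_n), so {d_n} ⊂ sigma(D); the spectrum is closed, so its closure is too; and for lambda not in the closure, (D - lambda I) has bounded inverse (the diagonal entries 1/(d_n - lambda) are bounded). For our sequence d_n = 37(-1)^n/n, n = 1, 2, 3, ...:
  - {d_n} = {37(-1)^n/n : n ≥ 1}; the only limit point is 0
  - closure = {37(-1)^n/n : n ≥ 1} ∪ {0}
For the norm: a diagonal operator has ||D|| = sup_n |d_n|. Here |d_n| = 37/n is decreasing, so sup_n |d_n| = |d_1| = 37. So ||D|| = 37.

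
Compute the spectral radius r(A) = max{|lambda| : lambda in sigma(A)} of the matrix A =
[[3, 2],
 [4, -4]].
r(A) = 5

The eigenvalues of A are the roots of its characteristic polynomial. With M = A (coefficients from the trace and determinant):
  p(λ) = det(λ I - M) = λ^2 + λ - 20.
For λ^2 + λ - 20 the discriminant is 81. It is a perfect square (9^2), so the roots are rational: λ = (-1 ± 9)/2 = 4, -5.
Thus the eigenvalues (to 4 decimals) are 4 (modulus 4); -5 (modulus 5). The spectral radius is the largest modulus: r(A) = 5. (Cross-check: r(A) ≤ ||A||_2 ≈ 5.7278; equality holds whenever A is normal, though it can also hold for some non-normal A.)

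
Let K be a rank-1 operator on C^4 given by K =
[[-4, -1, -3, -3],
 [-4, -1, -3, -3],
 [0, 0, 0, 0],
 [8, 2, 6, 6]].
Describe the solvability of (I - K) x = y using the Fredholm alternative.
(I - K) is singular (det(I - K) = 0, i.e. 1 ∈ sigma(K)). (I - K) x = y is solvable iff y ⊥ ker((I - K)^*) = span{(-4, -1, -3, -3)}, i.e. iff -4y_1 - y_2 - 3y_3 - 3y_4 = 0. When solvable, the solutions are x = y + c·(1, 1, 0, -2), c arbitrary (ker(I - K) = span{(1, 1, 0, -2)}, dimension 1).

K has rank 1, so it is an outer product K = u v^T: every row of K is a multiple of one row vector. Reading off the entries, u = (1, 1, 0, -2) and v = (-4, -1, -3, -3) (row i of K equals u_i·v^T). A rank-one matrix u v^T satisfies K u = u (v·u) and kills the (3)-dimensional subspace v^⊥, so its characteristic polynomial is lambda^3 (lambda - v·u) with v·u = tr K = 1. Hence the eigenvalues of I - K are 1 (multiplicity 3) and 1 - (1) = 0, so det(I - K) = 0. (Direct check: I - K =
[[5, 1, 3, 3],
 [4, 2, 3, 3],
 [0, 0, 1, 0],
 [-8, -2, -6, -5]]
has determinant 0.) So 1 is an eigenvalue of K and (I - K) is not invertible. The finite-dimensional Fredholm alternative says: either (I - K) is invertible, or ker(I - K) ≠ {0} and then range(I - K) = ker((I - K)^*)^⊥, with dim ker(I - K) = dim ker((I - K)^*). We are in the second case, so we need both kernels. Kernel of I - K: (I - K) u = u - u (v·u) = u - u = 0, so ker(I - K) = span{u} = span{(1, 1, 0, -2)} (it is exactly 1-dimensional because rank(I - K) = 3). Kernel of the adjoint: K is real, so (I - K)^* = I - K^T = I - v u^T, and (I - v u^T) v = v - v (u·v) = 0; hence ker((I - K)^*) = span{v} = span{(-4, -1, -3, -3)}. Therefore (I - K) x = y is solvable iff <y, v> = 0, i.e. iff -4y_1 - y_2 - 3y_3 - 3y_4 = 0. When this holds, K y = u (v·y) = 0, so (I - K) y = y and x = y is a particular solution; the full solution set is the line x = y + c·u = y + c·(1, 1, 0, -2), c ∈ C.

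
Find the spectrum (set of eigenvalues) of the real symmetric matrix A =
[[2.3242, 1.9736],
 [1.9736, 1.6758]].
sigma(A) ≈ {0, 4}

A is real symmetric, so its spectrum consists of real eigenvalues. Expanding the characteristic polynomial of the displayed matrix gives
  det(λ I - A) = p(λ) = λ^2 + (-4)λ + (0).
Solving p(λ) = 0 yields eigenvalues ≈ 0, 4. (A is shown rounded to 4 decimals, so these recover the underlying integer eigenvalues to within that precision.)
Verification: the trace of A = 4 equals the sum of eigenvalues 4, and det(A) ≈ -0.0002 matches the eigenvalue product 0.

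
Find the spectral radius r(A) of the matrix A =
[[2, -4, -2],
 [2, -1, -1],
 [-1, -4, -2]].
r(A) ≈ 2.6289

The eigenvalues of A are the roots of its characteristic polynomial. With M = A (coefficients from the trace, the sum of principal 2x2 minors, and det A):
  p(λ) = det(λ I - M) = λ^3 + λ^2 - 2λ + 6.
No integer candidate from the rational root theorem (±divisors of 6) is a root, so the roots are irrational. The cubic discriminant is Δ = -1176 < 0, so there is one real root and a complex-conjugate pair. p(-3) = -6 and p(-2) = 6 have opposite signs, so a root lies in (-3, -2); Newton's method refines it to λ ≈ -2.6289. Dividing out (λ - (-2.6289)) leaves approximately λ^2 - 1.6289λ + 2.2823. For λ^2 - 1.6289λ + 2.2823 the discriminant is -6.4758. It is negative, so the remaining roots are the complex-conjugate pair λ ≈ 0.8145 ± 1.2724i. Their product equals the constant term, so |λ|^2 ≈ 2.2823 and |λ| ≈ 1.5107.
Thus the eigenvalues (to 4 decimals) are -2.6289 (modulus 2.6289); 0.8145 ± 1.2724i (modulus 1.5107). The spectral radius is the largest modulus: r(A) ≈ 2.6289. (Cross-check: r(A) ≤ ||A||_2 ≈ 6.5808; equality holds whenever A is normal, though it can also hold for some non-normal A.)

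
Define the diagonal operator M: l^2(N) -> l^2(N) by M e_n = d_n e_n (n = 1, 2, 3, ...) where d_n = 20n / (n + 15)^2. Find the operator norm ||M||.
||M|| = 1/3 (attained at n = 15)

For M diagonal, ||M|| = sup_n |d_n|. Treat f(x) = 20x / (x + 15)^2 for real x > 0. By the quotient rule, f'(x) = 20(15 - x)/(x + 15)^3, which is positive for x < 15 and negative for x > 15. So f has a unique maximum at x = 15, and since 15 is a positive integer, the supremum over n ≥ 1 is attained at n = 15: d_15 = 20·15/(15 + 15)^2 = 20·15/900 = 1/3. Hence ||M|| = 1/3.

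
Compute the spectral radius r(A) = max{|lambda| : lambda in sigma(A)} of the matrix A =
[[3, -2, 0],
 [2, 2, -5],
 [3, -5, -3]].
r(A) = (3 + sqrt(69))/2 ≈ 5.6533

The eigenvalues of A are the roots of its characteristic polynomial. With M = A (coefficients from the trace, the sum of principal 2x2 minors, and det A):
  p(λ) = det(λ I - M) = λ^3 - 2λ^2 - 30λ + 75.
By the rational root theorem any rational root is an integer divisor of 75. Testing λ = 5: p(5) = 125 - 50 - 150 + 75 = 0, so λ = 5 is a root. Dividing out (λ - 5) leaves p(λ) = (λ - 5)(λ^2 + 3λ - 15). For λ^2 + 3λ - 15 the discriminant is 69. It is nonnegative but not a perfect square, so the roots are real and irrational: λ = (-3 ± sqrt(69))/2 ≈ 2.6533, -5.6533.
Thus the eigenvalues (to 4 decimals) are 2.6533 (modulus 2.6533); -5.6533 (modulus 5.6533); 5 (modulus 5). The spectral radius is the largest modulus: r(A) = (3 + sqrt(69))/2 ≈ 5.6533. (Cross-check: r(A) ≤ ||A||_2 ≈ 7.554; equality holds whenever A is normal, though it can also hold for some non-normal A.)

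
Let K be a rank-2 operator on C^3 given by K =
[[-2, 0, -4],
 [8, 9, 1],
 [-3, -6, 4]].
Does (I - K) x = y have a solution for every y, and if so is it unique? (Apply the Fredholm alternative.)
(I - K) is invertible (det(I - K) = -6 ≠ 0), so for every y in C^3 the equation (I - K) x = y has a unique solution.

K has rank 2 and factors as K = U V^T = u1 v1^T + u2 v2^T with u1 = (2, 1, -3), v1 = (2, 3, -1), u2 = (2, -2, -1), v2 = (-3, -3, -1) (multiplying out reproduces the displayed K). The nonzero eigenvalues of U V^T coincide with those of the 2 x 2 matrix G = V^T U = [[v1·u1, v1·u2], [v2·u1, v2·u2]] = [[10, -1], [-6, 1]], and by the Sylvester determinant identity det(I_3 - U V^T) = det(I_2 - V^T U) = det([[-9, 1], [6, 0]]) = (-9)(0) - (1)(6) = -6. (Direct check: I - K =
[[3, 0, 4],
 [-8, -8, -1],
 [3, 6, -3]]
has determinant -6.) The finite-dimensional Fredholm alternative says: either (I - K) is invertible, or ker(I - K) ≠ {0} and then range(I - K) = ker((I - K)^*)^⊥, with dim ker(I - K) = dim ker((I - K)^*). Since det(I - K) ≠ 0, 1 is not an eigenvalue of K and ker(I - K) = {0}, so we are in the first case: for every y there is a unique x = (I - K)^(-1) y. (Explicitly, by the Woodbury identity, (I - U V^T)^(-1) = I + U (I_2 - G)^(-1) V^T.)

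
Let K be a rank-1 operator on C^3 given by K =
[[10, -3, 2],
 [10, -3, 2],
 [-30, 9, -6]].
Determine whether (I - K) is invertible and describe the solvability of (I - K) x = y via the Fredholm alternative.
(I - K) is singular (det(I - K) = 0, i.e. 1 ∈ sigma(K)). (I - K) x = y is solvable iff y ⊥ ker((I - K)^*) = span{(10, -3, 2)}, i.e. iff 10y_1 - 3y_2 + 2y_3 = 0. When solvable, the solutions are x = y + c·(1, 1, -3), c arbitrary (ker(I - K) = span{(1, 1, -3)}, dimension 1).

K has rank 1, so it is an outer product K = u v^T: every row of K is a multiple of one row vector. Reading off the entries, u = (1, 1, -3) and v = (10, -3, 2) (row i of K equals u_i·v^T). A rank-one matrix u v^T satisfies K u = u (v·u) and kills the (2)-dimensional subspace v^⊥, so its characteristic polynomial is lambda^2 (lambda - v·u) with v·u = tr K = 1. Hence the eigenvalues of I - K are 1 (multiplicity 2) and 1 - (1) = 0, so det(I - K) = 0. (Direct check: I - K =
[[-9, 3, -2],
 [-10, 4, -2],
 [30, -9, 7]]
has determinant 0.) So 1 is an eigenvalue of K and (I - K) is not invertible. The finite-dimensional Fredholm alternative says: either (I - K) is invertible, or ker(I - K) ≠ {0} and then range(I - K) = ker((I - K)^*)^⊥, with dim ker(I - K) = dim ker((I - K)^*). We are in the second case, so we need both kernels. Kernel of I - K: (I - K) u = u - u (v·u) = u - u = 0, so ker(I - K) = span{u} = span{(1, 1, -3)} (it is exactly 1-dimensional because rank(I - K) = 2). Kernel of the adjoint: K is real, so (I - K)^* = I - K^T = I - v u^T, and (I - v u^T) v = v - v (u·v) = 0; hence ker((I - K)^*) = span{v} = span{(10, -3, 2)}. Therefore (I - K) x = y is solvable iff <y, v> = 0, i.e. iff 10y_1 - 3y_2 + 2y_3 = 0. When this holds, K y = u (v·y) = 0, so (I - K) y = y and x = y is a particular solution; the full solution set is the line x = y + c·u = y + c·(1, 1, -3), c ∈ C.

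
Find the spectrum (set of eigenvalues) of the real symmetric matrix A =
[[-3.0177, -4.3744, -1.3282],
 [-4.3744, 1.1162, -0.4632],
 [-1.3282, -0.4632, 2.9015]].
sigma(A) ≈ {-6, 3, 4}

A is real symmetric, so its spectrum consists of real eigenvalues. Expanding the characteristic polynomial of the displayed matrix gives
  det(λ I - A) = p(λ) = λ^3 + (-1)λ^2 + (-30)λ + (71.9987).
Solving p(λ) = 0 yields eigenvalues ≈ -6, 3, 4. (A is shown rounded to 4 decimals, so these recover the underlying integer eigenvalues to within that precision.)
Verification: the trace of A = 1 equals the sum of eigenvalues 1, and det(A) ≈ -71.9987 matches the eigenvalue product -72.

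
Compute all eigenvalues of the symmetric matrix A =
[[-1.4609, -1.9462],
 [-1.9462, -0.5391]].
sigma(A) ≈ {-3, 1}

A is real symmetric, so its spectrum consists of real eigenvalues. Expanding the characteristic polynomial of the displayed matrix gives
  det(λ I - A) = p(λ) = λ^2 + (2)λ + (-3).
Solving p(λ) = 0 yields eigenvalues ≈ -3, 1. (A is shown rounded to 4 decimals, so these recover the underlying integer eigenvalues to within that precision.)
Verification: the trace of A = -2 equals the sum of eigenvalues -2, and det(A) ≈ -3.0001 matches the eigenvalue product -3.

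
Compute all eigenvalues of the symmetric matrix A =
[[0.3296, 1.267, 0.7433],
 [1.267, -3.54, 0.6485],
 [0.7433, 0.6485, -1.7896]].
sigma(A) ≈ {-4, -2, 1}

A is real symmetric, so its spectrum consists of real eigenvalues. Expanding the characteristic polynomial of the displayed matrix gives
  det(λ I - A) = p(λ) = λ^3 + (5)λ^2 + (2)λ + (-8).
Solving p(λ) = 0 yields eigenvalues ≈ -4, -2, 1. (A is shown rounded to 4 decimals, so these recover the underlying integer eigenvalues to within that precision.)
Verification: the trace of A = -5 equals the sum of eigenvalues -5, and det(A) ≈ 7.9996 matches the eigenvalue product 8.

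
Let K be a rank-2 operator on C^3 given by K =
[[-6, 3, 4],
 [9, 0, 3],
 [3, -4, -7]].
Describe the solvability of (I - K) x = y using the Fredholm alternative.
(I - K) is invertible (det(I - K) = 29 ≠ 0), so for every y in C^3 the equation (I - K) x = y has a unique solution.

K has rank 2 and factors as K = U V^T = u1 v1^T + u2 v2^T with u1 = (-1, -3, 3), v1 = (0, -1, -2), u2 = (-2, 3, 1), v2 = (3, -1, -1) (multiplying out reproduces the displayed K). The nonzero eigenvalues of U V^T coincide with those of the 2 x 2 matrix G = V^T U = [[v1·u1, v1·u2], [v2·u1, v2·u2]] = [[-3, -5], [-3, -10]], and by the Sylvester determinant identity det(I_3 - U V^T) = det(I_2 - V^T U) = det([[4, 5], [3, 11]]) = (4)(11) - (5)(3) = 29. (Direct check: I - K =
[[7, -3, -4],
 [-9, 1, -3],
 [-3, 4, 8]]
has determinant 29.) The finite-dimensional Fredholm alternative says: either (I - K) is invertible, or ker(I - K) ≠ {0} and then range(I - K) = ker((I - K)^*)^⊥, with dim ker(I - K) = dim ker((I - K)^*). Since det(I - K) ≠ 0, 1 is not an eigenvalue of K and ker(I - K) = {0}, so we are in the first case: for every y there is a unique x = (I - K)^(-1) y. (Explicitly, by the Woodbury identity, (I - U V^T)^(-1) = I + U (I_2 - G)^(-1) V^T.)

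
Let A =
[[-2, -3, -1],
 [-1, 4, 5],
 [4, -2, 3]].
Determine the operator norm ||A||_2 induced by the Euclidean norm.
||A||_2 ≈ 7.0444 (= sqrt(largest eigenvalue of A^T A))

||A||_2 = sigma_max(A) = sqrt(lambda_max(A^T A)). Form the symmetric matrix M = A^T A =
[[21, -6, 9],
 [-6, 29, 17],
 [9, 17, 35]].
Its characteristic polynomial (trace, sum of principal 2x2 minors, determinant of M give the coefficients) is
  p(λ) = det(λ I - M) = λ^3 - 85λ^2 + 1953λ - 9801.
No integer candidate from the rational root theorem (±divisors of 9801) is a root, so the roots are irrational. The cubic discriminant is Δ = 377563680 > 0, so there are three distinct real roots. p(6) = -927 and p(7) = 48 have opposite signs, so a root lies in (6, 7); Newton's method refines it to λ ≈ 6.9474. p(28) = 195 and p(29) = -260 have opposite signs, so a root lies in (28, 29); Newton's method refines it to λ ≈ 28.4283. p(49) = -540 and p(50) = 349 have opposite signs, so a root lies in (49, 50); Newton's method refines it to λ ≈ 49.6242. Check (Vieta): the three roots sum to 85, matching tr M = 85.
So the eigenvalues of A^T A are ≈ 6.9474, 28.4283, 49.6242 (all ≥ 0, as they must be for A^T A). The largest is λ_max ≈ 49.6242, hence ||A||_2 = sqrt(λ_max) ≈ 7.0444.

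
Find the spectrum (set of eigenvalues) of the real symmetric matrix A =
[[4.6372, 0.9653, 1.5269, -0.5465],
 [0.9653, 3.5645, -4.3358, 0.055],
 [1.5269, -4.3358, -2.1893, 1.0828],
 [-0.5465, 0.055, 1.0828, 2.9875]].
sigma(A) ≈ {-5, 3, 5, 6}

A is real symmetric, so its spectrum consists of real eigenvalues. Expanding the characteristic polynomial of the displayed matrix gives
  det(λ I - A) = p(λ) = λ^4 + (-9)λ^3 + (-7.0012)λ^2 + (225.004)λ + (-450.0041).
Solving p(λ) = 0 yields eigenvalues ≈ -5, 3, 5, 6. (A is shown rounded to 4 decimals, so these recover the underlying integer eigenvalues to within that precision.)
Verification: the trace of A = 9 equals the sum of eigenvalues 9, and det(A) ≈ -450.0041 matches the eigenvalue product -450.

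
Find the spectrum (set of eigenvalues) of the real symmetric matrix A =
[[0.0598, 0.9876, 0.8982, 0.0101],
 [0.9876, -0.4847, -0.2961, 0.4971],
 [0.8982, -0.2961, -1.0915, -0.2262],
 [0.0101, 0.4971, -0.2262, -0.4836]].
sigma(A) ≈ {-2, -1, 0, 1}

A is real symmetric, so its spectrum consists of real eigenvalues. Expanding the characteristic polynomial of the displayed matrix gives
  det(λ I - A) = p(λ) = λ^4 + (2)λ^3 + (-1)λ^2 + (-2)λ + (0).
Solving p(λ) = 0 yields eigenvalues ≈ -2, -1, 0, 1. (A is shown rounded to 4 decimals, so these recover the underlying integer eigenvalues to within that precision.)
Verification: the trace of A = -2 equals the sum of eigenvalues -2, and det(A) ≈ 0.0001 matches the eigenvalue product 0.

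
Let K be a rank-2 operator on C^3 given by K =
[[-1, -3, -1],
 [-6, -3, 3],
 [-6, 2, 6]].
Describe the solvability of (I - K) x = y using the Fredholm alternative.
(I - K) is invertible (det(I - K) = -52 ≠ 0), so for every y in C^3 the equation (I - K) x = y has a unique solution.

K has rank 2 and factors as K = U V^T = u1 v1^T + u2 v2^T with u1 = (-1, -3, -2), v1 = (3, -1, -3), u2 = (2, 3, 0), v2 = (1, -2, -2) (multiplying out reproduces the displayed K). The nonzero eigenvalues of U V^T coincide with those of the 2 x 2 matrix G = V^T U = [[v1·u1, v1·u2], [v2·u1, v2·u2]] = [[6, 3], [9, -4]], and by the Sylvester determinant identity det(I_3 - U V^T) = det(I_2 - V^T U) = det([[-5, -3], [-9, 5]]) = (-5)(5) - (-3)(-9) = -52. (Direct check: I - K =
[[2, 3, 1],
 [6, 4, -3],
 [6, -2, -5]]
has determinant -52.) The finite-dimensional Fredholm alternative says: either (I - K) is invertible, or ker(I - K) ≠ {0} and then range(I - K) = ker((I - K)^*)^⊥, with dim ker(I - K) = dim ker((I - K)^*). Since det(I - K) ≠ 0, 1 is not an eigenvalue of K and ker(I - K) = {0}, so we are in the first case: for every y there is a unique x = (I - K)^(-1) y. (Explicitly, by the Woodbury identity, (I - U V^T)^(-1) = I + U (I_2 - G)^(-1) V^T.)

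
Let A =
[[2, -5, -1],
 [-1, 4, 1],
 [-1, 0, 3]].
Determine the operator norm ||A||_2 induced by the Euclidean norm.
||A||_2 ≈ 6.9875 (= sqrt(largest eigenvalue of A^T A))

||A||_2 = sigma_max(A) = sqrt(lambda_max(A^T A)). Form the symmetric matrix M = A^T A =
[[6, -14, -6],
 [-14, 41, 9],
 [-6, 9, 11]].
Its characteristic polynomial (trace, sum of principal 2x2 minors, determinant of M give the coefficients) is
  p(λ) = det(λ I - M) = λ^3 - 58λ^2 + 450λ - 100.
No integer candidate from the rational root theorem (±divisors of 100) is a root, so the roots are irrational. The cubic discriminant is Δ = 285375200 > 0, so there are three distinct real roots. p(0) = -100 and p(1) = 293 have opposite signs, so a root lies in (0, 1); Newton's method refines it to λ ≈ 0.229. p(8) = 300 and p(9) = -19 have opposite signs, so a root lies in (8, 9); Newton's method refines it to λ ≈ 8.9456. p(48) = -1540 and p(49) = 341 have opposite signs, so a root lies in (48, 49); Newton's method refines it to λ ≈ 48.8254. Check (Vieta): the three roots sum to 58, matching tr M = 58.
So the eigenvalues of A^T A are ≈ 0.229, 8.9456, 48.8254 (all ≥ 0, as they must be for A^T A). The largest is λ_max ≈ 48.8254, hence ||A||_2 = sqrt(λ_max) ≈ 6.9875.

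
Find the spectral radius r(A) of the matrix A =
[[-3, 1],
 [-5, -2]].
r(A) = sqrt(11) ≈ 3.3166

The eigenvalues of A are the roots of its characteristic polynomial. With M = A (coefficients from the trace and determinant):
  p(λ) = det(λ I - M) = λ^2 + 5λ + 11.
For λ^2 + 5λ + 11 the discriminant is -19. It is negative, so the roots are the complex-conjugate pair λ = -5/2 ± (sqrt(19)/2) i ≈ -2.5 ± 2.1794i. For a conjugate pair the product of the roots equals the constant term, so |λ|^2 = 11 and |λ| = sqrt(11) ≈ 3.3166.
Thus the eigenvalues (to 4 decimals) are -2.5 ± 2.1794i (modulus 3.3166). The spectral radius is the largest modulus: r(A) = sqrt(11) ≈ 3.3166. (Cross-check: r(A) ≤ ||A||_2 ≈ 5.9667; equality holds whenever A is normal, though it can also hold for some non-normal A.)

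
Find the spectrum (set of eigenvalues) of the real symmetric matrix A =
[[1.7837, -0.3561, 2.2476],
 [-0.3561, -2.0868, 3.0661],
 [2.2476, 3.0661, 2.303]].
sigma(A) ≈ {-4, 1, 5}

A is real symmetric, so its spectrum consists of real eigenvalues. Expanding the characteristic polynomial of the displayed matrix gives
  det(λ I - A) = p(λ) = λ^3 + (-2)λ^2 + (-19)λ + (19.999).
Solving p(λ) = 0 yields eigenvalues ≈ -4, 1, 5. (A is shown rounded to 4 decimals, so these recover the underlying integer eigenvalues to within that precision.)
Verification: the trace of A = 2 equals the sum of eigenvalues 2, and det(A) ≈ -19.9990 matches the eigenvalue product -20.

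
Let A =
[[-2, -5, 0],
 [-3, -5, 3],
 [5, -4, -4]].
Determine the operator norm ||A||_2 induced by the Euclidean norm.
||A||_2 ≈ 8.2372 (= sqrt(largest eigenvalue of A^T A))

||A||_2 = sigma_max(A) = sqrt(lambda_max(A^T A)). Form the symmetric matrix M = A^T A =
[[38, 5, -29],
 [5, 66, 1],
 [-29, 1, 25]].
Its characteristic polynomial (trace, sum of principal 2x2 minors, determinant of M give the coefficients) is
  p(λ) = det(λ I - M) = λ^3 - 129λ^2 + 4241λ - 6241.
No integer candidate from the rational root theorem (±divisors of 6241) is a root, so the roots are irrational. The cubic discriminant is Δ = 1007783536 > 0, so there are three distinct real roots. p(1) = -2128 and p(2) = 1733 have opposite signs, so a root lies in (1, 2); Newton's method refines it to λ ≈ 1.5432. p(59) = 308 and p(60) = -181 have opposite signs, so a root lies in (59, 60); Newton's method refines it to λ ≈ 59.6056. p(67) = -412 and p(68) = 83 have opposite signs, so a root lies in (67, 68); Newton's method refines it to λ ≈ 67.8512. Check (Vieta): the three roots sum to 129, matching tr M = 129.
So the eigenvalues of A^T A are ≈ 1.5432, 59.6056, 67.8512 (all ≥ 0, as they must be for A^T A). The largest is λ_max ≈ 67.8512, hence ||A||_2 = sqrt(λ_max) ≈ 8.2372.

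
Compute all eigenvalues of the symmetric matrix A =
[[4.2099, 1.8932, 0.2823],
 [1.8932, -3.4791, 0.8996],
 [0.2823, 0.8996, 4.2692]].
sigma(A) ≈ {-4, 4, 5}

A is real symmetric, so its spectrum consists of real eigenvalues. Expanding the characteristic polynomial of the displayed matrix gives
  det(λ I - A) = p(λ) = λ^3 + (-5)λ^2 + (-16)λ + (80).
Solving p(λ) = 0 yields eigenvalues ≈ -4, 4, 5. (A is shown rounded to 4 decimals, so these recover the underlying integer eigenvalues to within that precision.)
Verification: the trace of A = 5 equals the sum of eigenvalues 5, and det(A) ≈ -79.9994 matches the eigenvalue product -80.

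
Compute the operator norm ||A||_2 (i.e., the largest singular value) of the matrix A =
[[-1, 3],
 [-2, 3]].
||A||_2 = sqrt((23 + sqrt(493))/2) ≈ 4.7541 (= sqrt(largest eigenvalue of A^T A))

||A||_2 = sigma_max(A) = sqrt(lambda_max(A^T A)). Form the symmetric matrix M = A^T A =
[[5, -9],
 [-9, 18]].
Its characteristic polynomial (trace, determinant of M give the coefficients) is
  p(λ) = det(λ I - M) = λ^2 - 23λ + 9.
For λ^2 - 23λ + 9 the discriminant is 493. It is nonnegative but not a perfect square, so the roots are real and irrational: λ = (23 ± sqrt(493))/2 ≈ 22.6018, 0.3982.
So the eigenvalues of A^T A are ≈ 0.3982, 22.6018 (all ≥ 0, as they must be for A^T A). The largest is λ_max = (23 + sqrt(493))/2 ≈ 22.6018, hence ||A||_2 = sqrt(λ_max) = sqrt((23 + sqrt(493))/2) ≈ 4.7541.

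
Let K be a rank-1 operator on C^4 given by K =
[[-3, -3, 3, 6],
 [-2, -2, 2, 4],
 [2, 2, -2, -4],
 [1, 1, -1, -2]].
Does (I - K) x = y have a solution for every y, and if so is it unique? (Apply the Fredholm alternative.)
(I - K) is invertible (det(I - K) = 10 ≠ 0), so for every y in C^4 the equation (I - K) x = y has a unique solution.

K has rank 1, so it is an outer product K = u v^T: every row of K is a multiple of one row vector. Reading off the entries, u = (3, 2, -2, -1) and v = (-1, -1, 1, 2) (row i of K equals u_i·v^T). A rank-one matrix u v^T satisfies K u = u (v·u) and kills the (3)-dimensional subspace v^⊥, so its characteristic polynomial is lambda^3 (lambda - v·u) with v·u = tr K = -9. Hence the eigenvalues of I - K are 1 (multiplicity 3) and 1 - (-9) = 10, so det(I - K) = 10. (Direct check: I - K =
[[4, 3, -3, -6],
 [2, 3, -2, -4],
 [-2, -2, 3, 4],
 [-1, -1, 1, 3]]
has determinant 10.) The finite-dimensional Fredholm alternative says: either (I - K) is invertible, or ker(I - K) ≠ {0} and then range(I - K) = ker((I - K)^*)^⊥, with dim ker(I - K) = dim ker((I - K)^*). Since det(I - K) ≠ 0, 1 is not an eigenvalue of K and ker(I - K) = {0}, so we are in the first case: for every y there is a unique x = (I - K)^(-1) y. Explicitly, by the Sherman–Morrison formula, (I - u v^T)^(-1) = I + u v^T/(1 - v·u), i.e. (I - K)^(-1) = I + K/(10).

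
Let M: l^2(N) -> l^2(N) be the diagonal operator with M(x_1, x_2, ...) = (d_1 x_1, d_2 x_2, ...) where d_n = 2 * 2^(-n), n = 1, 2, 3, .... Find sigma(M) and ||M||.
sigma(M) = {2 * 2^(-n) : n ≥ 1} ∪ {0}; ||M|| = 1

A bounded diagonal operator on l^2 with diagonal entries d_n has spectrum equal to the closure of {d_n : n ≥ 1}: every d_n is an eigenvalue (with eigenvector e_n), so {d_n} ⊂ sigma(M); the spectrum is closed, so its closure is too; and for lambda not in the closure, (M - lambda I) has bounded inverse (the diagonal entries 1/(d_n - lambda) are bounded). For our sequence d_n = 2 * 2^(-n), n = 1, 2, 3, ...:
  - {d_n} = {2 * 2^(-n) : n ≥ 1}; the only limit point is 0
  - closure = {2 * 2^(-n) : n ≥ 1} ∪ {0}
For the norm: a diagonal operator has ||M|| = sup_n |d_n|. Here d_n = 2 * 2^(-n) is positive and decreasing, so sup_n |d_n| = d_1 = 2/2 = 1. So ||M|| = 1.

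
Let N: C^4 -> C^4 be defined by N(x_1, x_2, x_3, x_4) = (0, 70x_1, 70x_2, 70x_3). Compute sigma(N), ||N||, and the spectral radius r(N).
sigma(N) = {0}; ||N|| = 70; r(N) = 0. (N is nilpotent with N^4 = 0.)

On C^4, N is a strictly lower-triangular matrix with 70 on the subdiagonal and zeros elsewhere, so its characteristic polynomial is lambda^4 and every eigenvalue is 0: sigma(N) = {0}. For the operator norm, N e_i = 70e_{i+1} for i = 1, ..., 3 and N e_4 = 0, so the singular values of N are 70 (with multiplicity 3) and 0; hence ||N|| = 70. The spectral radius r(N) = max|lambda| = 0. Note ||N|| > r(N) — characteristic of non-normal nilpotent operators. Indeed N^4 = 0.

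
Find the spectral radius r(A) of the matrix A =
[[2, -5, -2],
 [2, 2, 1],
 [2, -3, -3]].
r(A) ≈ 3.7669

The eigenvalues of A are the roots of its characteristic polynomial. With M = A (coefficients from the trace, the sum of principal 2x2 minors, and det A):
  p(λ) = det(λ I - M) = λ^3 - λ^2 + 9λ + 26.
No integer candidate from the rational root theorem (±divisors of 26) is a root, so the roots are irrational. The cubic discriminant is Δ = -25195 < 0, so there is one real root and a complex-conjugate pair. p(-2) = -4 and p(-1) = 15 have opposite signs, so a root lies in (-2, -1); Newton's method refines it to λ ≈ -1.8323. Dividing out (λ - (-1.8323)) leaves approximately λ^2 - 2.8323λ + 14.1897. For λ^2 - 2.8323λ + 14.1897 the discriminant is -48.7368. It is negative, so the remaining roots are the complex-conjugate pair λ ≈ 1.4162 ± 3.4906i. Their product equals the constant term, so |λ|^2 ≈ 14.1897 and |λ| ≈ 3.7669.
Thus the eigenvalues (to 4 decimals) are -1.8323 (modulus 1.8323); 1.4162 ± 3.4906i (modulus 3.7669). The spectral radius is the largest modulus: r(A) ≈ 3.7669. (Cross-check: r(A) ≤ ||A||_2 ≈ 7.4166; equality holds whenever A is normal, though it can also hold for some non-normal A.)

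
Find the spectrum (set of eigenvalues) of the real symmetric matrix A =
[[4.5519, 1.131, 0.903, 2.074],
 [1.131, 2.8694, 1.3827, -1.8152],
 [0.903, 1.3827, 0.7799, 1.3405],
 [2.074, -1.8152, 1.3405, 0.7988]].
sigma(A) ≈ {-2, 1, 4, 6}

A is real symmetric, so its spectrum consists of real eigenvalues. Expanding the characteristic polynomial of the displayed matrix gives
  det(λ I - A) = p(λ) = λ^4 + (-9)λ^3 + (12)λ^2 + (43.9977)λ + (-47.9969).
Solving p(λ) = 0 yields eigenvalues ≈ -2, 1, 4, 6. (A is shown rounded to 4 decimals, so these recover the underlying integer eigenvalues to within that precision.)
Verification: the trace of A = 9 equals the sum of eigenvalues 9, and det(A) ≈ -47.9969 matches the eigenvalue product -48.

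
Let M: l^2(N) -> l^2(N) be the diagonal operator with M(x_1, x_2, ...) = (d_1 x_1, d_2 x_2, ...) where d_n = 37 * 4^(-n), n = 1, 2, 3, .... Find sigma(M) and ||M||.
sigma(M) = {37 * 4^(-n) : n ≥ 1} ∪ {0}; ||M|| = 37/4

A bounded diagonal operator on l^2 with diagonal entries d_n has spectrum equal to the closure of {d_n : n ≥ 1}: every d_n is an eigenvalue (with eigenvector e_n), so {d_n} ⊂ sigma(M); the spectrum is closed, so its closure is too; and for lambda not in the closure, (M - lambda I) has bounded inverse (the diagonal entries 1/(d_n - lambda) are bounded). For our sequence d_n = 37 * 4^(-n), n = 1, 2, 3, ...:
  - {d_n} = {37 * 4^(-n) : n ≥ 1}; the only limit point is 0
  - closure = {37 * 4^(-n) : n ≥ 1} ∪ {0}
For the norm: a diagonal operator has ||M|| = sup_n |d_n|. Here d_n = 37 * 4^(-n) is positive and decreasing, so sup_n |d_n| = d_1 = 37/4. So ||M|| = 37/4.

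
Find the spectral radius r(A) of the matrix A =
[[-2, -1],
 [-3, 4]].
r(A) = (2 + sqrt(48))/2 ≈ 4.4641

The eigenvalues of A are the roots of its characteristic polynomial. With M = A (coefficients from the trace and determinant):
  p(λ) = det(λ I - M) = λ^2 - 2λ - 11.
For λ^2 - 2λ - 11 the discriminant is 48. It is nonnegative but not a perfect square, so the roots are real and irrational: λ = (2 ± sqrt(48))/2 ≈ 4.4641, -2.4641.
Thus the eigenvalues (to 4 decimals) are 4.4641 (modulus 4.4641); -2.4641 (modulus 2.4641). The spectral radius is the largest modulus: r(A) = (2 + sqrt(48))/2 ≈ 4.4641. (Cross-check: r(A) ≤ ||A||_2 ≈ 5.0198; equality holds whenever A is normal, though it can also hold for some non-normal A.)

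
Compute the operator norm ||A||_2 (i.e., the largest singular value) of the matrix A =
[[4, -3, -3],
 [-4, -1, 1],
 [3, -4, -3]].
||A||_2 ≈ 8.5778 (= sqrt(largest eigenvalue of A^T A))

||A||_2 = sigma_max(A) = sqrt(lambda_max(A^T A)). Form the symmetric matrix M = A^T A =
[[41, -20, -25],
 [-20, 26, 20],
 [-25, 20, 19]].
Its characteristic polynomial (trace, sum of principal 2x2 minors, determinant of M give the coefficients) is
  p(λ) = det(λ I - M) = λ^3 - 86λ^2 + 914λ - 4.
No integer candidate from the rational root theorem (±divisors of 4) is a root, so the roots are irrational. The cubic discriminant is Δ = 3119863200 > 0, so there are three distinct real roots. p(0) = -4 and p(1) = 825 have opposite signs, so a root lies in (0, 1); Newton's method refines it to λ ≈ 0.0044. p(12) = 308 and p(13) = -459 have opposite signs, so a root lies in (12, 13); Newton's method refines it to λ ≈ 12.417. p(73) = -2559 and p(74) = 1920 have opposite signs, so a root lies in (73, 74); Newton's method refines it to λ ≈ 73.5787. Check (Vieta): the three roots sum to 86, matching tr M = 86.
So the eigenvalues of A^T A are ≈ 0.0044, 12.417, 73.5787 (all ≥ 0, as they must be for A^T A). The largest is λ_max ≈ 73.5787, hence ||A||_2 = sqrt(λ_max) ≈ 8.5778.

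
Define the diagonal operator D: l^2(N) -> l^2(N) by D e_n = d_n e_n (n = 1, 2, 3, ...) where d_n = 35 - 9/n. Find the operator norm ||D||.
||D|| = 35

For a diagonal operator on l^2 with entries d_n, ||D|| = sup_n |d_n|. Here d_1 = 26, d_2 = 61/2, ..., and d_n = 35 - 9/n increases monotonically toward 35. All terms lie in [26, 35), so |d_n| = d_n and the supremum is the limit 35, which is not attained by any individual d_n. Hence ||D|| = 35.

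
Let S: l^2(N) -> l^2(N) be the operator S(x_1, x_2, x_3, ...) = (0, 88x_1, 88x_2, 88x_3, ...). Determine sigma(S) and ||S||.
sigma(S) = closed disk {z in C : |z| ≤ 88}; ||S|| = 88

Note S = 88·U where U is the unit right shift (U x)_k = x_{k-1} (with x_0 := 0); so ||S|| = 88||U|| and sigma(S) = 88·sigma(U). ||S x||^2 = sum_{k≥1} |88x_k|^2 = 7744||x||^2, so ||S|| = 88 and sigma(S) ⊂ {|z| ≤ 88}. For any |lambda| < 88, the equation (S - lambda I) x = 0 forces x_1 = 0, then 88x_k = lambda x_{k+1} ⇒ x = 0, so S has no eigenvalues. But (S - lambda I) is not surjective for |lambda| < 88: solving (S - lambda I) x = e_1 would require x_n proportional to (lambda/88)^(-n), which is not in l^2. So every |lambda| < 88 lies in the residual spectrum. The boundary |lambda| = 88 is in the approximate point spectrum (the spectrum is closed). Hence sigma(S) is the closed disk of radius 88.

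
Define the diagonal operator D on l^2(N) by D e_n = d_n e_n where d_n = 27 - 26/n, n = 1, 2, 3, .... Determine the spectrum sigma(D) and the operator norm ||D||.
sigma(D) = {27 - 26/n : n ≥ 1} ∪ {27}; ||D|| = 27

A bounded diagonal operator on l^2 with diagonal entries d_n has spectrum equal to the closure of {d_n : n ≥ 1}: every d_n is an eigenvalue (with eigenvector e_n), so {d_n} ⊂ sigma(D); the spectrum is closed, so its closure is too; and for lambda not in the closure, (D - lambda I) has bounded inverse (the diagonal entries 1/(d_n - lambda) are bounded). For our sequence d_n = 27 - 26/n, n = 1, 2, 3, ...:
  - {d_n} = {27 - 26/n : n ≥ 1}; the only limit point is 27
  - closure = {27 - 26/n : n ≥ 1} ∪ {27}
For the norm: a diagonal operator has ||D|| = sup_n |d_n|. Here d_n = 27 - 26/n increases monotonically from d_1 = 1 toward 27, with all terms in [1, 27); so sup_n |d_n| = 27 (the supremum is the limit, not attained). So ||D|| = 27.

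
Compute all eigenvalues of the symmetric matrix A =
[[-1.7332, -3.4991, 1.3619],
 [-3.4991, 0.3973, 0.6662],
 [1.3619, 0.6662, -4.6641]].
sigma(A) ≈ {-6, -3, 3}

A is real symmetric, so its spectrum consists of real eigenvalues. Expanding the characteristic polynomial of the displayed matrix gives
  det(λ I - A) = p(λ) = λ^3 + (6)λ^2 + (-9)λ + (-54).
Solving p(λ) = 0 yields eigenvalues ≈ -6, -3, 3. (A is shown rounded to 4 decimals, so these recover the underlying integer eigenvalues to within that precision.)
Verification: the trace of A = -6 equals the sum of eigenvalues -6, and det(A) ≈ 54.0004 matches the eigenvalue product 54.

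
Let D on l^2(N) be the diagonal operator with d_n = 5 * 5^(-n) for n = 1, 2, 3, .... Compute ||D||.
||D|| = 1 (attained at n = 1)

For D diagonal, ||D|| = sup_n |d_n|. The sequence d_n = 5 * 5^(-n) is positive and strictly decreasing (ratio 5^(-1) < 1), so the supremum is d_1 = 5/5 = 1. Hence ||D|| = 1.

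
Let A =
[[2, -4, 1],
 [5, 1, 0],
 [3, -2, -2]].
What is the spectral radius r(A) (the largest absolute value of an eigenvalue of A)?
r(A) ≈ 4.7092

The eigenvalues of A are the roots of its characteristic polynomial. With M = A (coefficients from the trace, the sum of principal 2x2 minors, and det A):
  p(λ) = det(λ I - M) = λ^3 - λ^2 + 13λ + 57.
No integer candidate from the rational root theorem (±divisors of 57) is a root, so the roots are irrational. The cubic discriminant is Δ = -109452 < 0, so there is one real root and a complex-conjugate pair. p(-3) = -18 and p(-2) = 19 have opposite signs, so a root lies in (-3, -2); Newton's method refines it to λ ≈ -2.5703. Dividing out (λ - (-2.5703)) leaves approximately λ^2 - 3.5703λ + 22.1766. For λ^2 - 3.5703λ + 22.1766 the discriminant is -75.9595. It is negative, so the remaining roots are the complex-conjugate pair λ ≈ 1.7851 ± 4.3577i. Their product equals the constant term, so |λ|^2 ≈ 22.1766 and |λ| ≈ 4.7092.
Thus the eigenvalues (to 4 decimals) are -2.5703 (modulus 2.5703); 1.7851 ± 4.3577i (modulus 4.7092). The spectral radius is the largest modulus: r(A) ≈ 4.7092. (Cross-check: r(A) ≤ ||A||_2 ≈ 6.4994; equality holds whenever A is normal, though it can also hold for some non-normal A.)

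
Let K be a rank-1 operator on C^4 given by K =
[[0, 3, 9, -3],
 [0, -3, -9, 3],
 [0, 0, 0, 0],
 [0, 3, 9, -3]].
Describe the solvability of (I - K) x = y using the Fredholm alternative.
(I - K) is invertible (det(I - K) = 7 ≠ 0), so for every y in C^4 the equation (I - K) x = y has a unique solution.

K has rank 1, so it is an outer product K = u v^T: every row of K is a multiple of one row vector. Reading off the entries, u = (3, -3, 0, 3) and v = (0, 1, 3, -1) (row i of K equals u_i·v^T). A rank-one matrix u v^T satisfies K u = u (v·u) and kills the (3)-dimensional subspace v^⊥, so its characteristic polynomial is lambda^3 (lambda - v·u) with v·u = tr K = -6. Hence the eigenvalues of I - K are 1 (multiplicity 3) and 1 - (-6) = 7, so det(I - K) = 7. (Direct check: I - K =
[[1, -3, -9, 3],
 [0, 4, 9, -3],
 [0, 0, 1, 0],
 [0, -3, -9, 4]]
has determinant 7.) The finite-dimensional Fredholm alternative says: either (I - K) is invertible, or ker(I - K) ≠ {0} and then range(I - K) = ker((I - K)^*)^⊥, with dim ker(I - K) = dim ker((I - K)^*). Since det(I - K) ≠ 0, 1 is not an eigenvalue of K and ker(I - K) = {0}, so we are in the first case: for every y there is a unique x = (I - K)^(-1) y. Explicitly, by the Sherman–Morrison formula, (I - u v^T)^(-1) = I + u v^T/(1 - v·u), i.e. (I - K)^(-1) = I + K/(7).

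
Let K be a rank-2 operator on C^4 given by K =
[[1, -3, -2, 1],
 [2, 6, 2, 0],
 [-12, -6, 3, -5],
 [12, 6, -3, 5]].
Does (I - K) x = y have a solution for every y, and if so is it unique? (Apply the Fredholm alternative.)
(I - K) is invertible (det(I - K) = 30 ≠ 0), so for every y in C^4 the equation (I - K) x = y has a unique solution.

K has rank 2 and factors as K = U V^T = u1 v1^T + u2 v2^T with u1 = (-1, 2, -2, 2), v1 = (3, 3, 0, 1), u2 = (2, -2, -3, 3), v2 = (2, 0, -1, 1) (multiplying out reproduces the displayed K). The nonzero eigenvalues of U V^T coincide with those of the 2 x 2 matrix G = V^T U = [[v1·u1, v1·u2], [v2·u1, v2·u2]] = [[5, 3], [2, 10]], and by the Sylvester determinant identity det(I_4 - U V^T) = det(I_2 - V^T U) = det([[-4, -3], [-2, -9]]) = (-4)(-9) - (-3)(-2) = 30. (Direct check: I - K =
[[0, 3, 2, -1],
 [-2, -5, -2, 0],
 [12, 6, -2, 5],
 [-12, -6, 3, -4]]
has determinant 30.) The finite-dimensional Fredholm alternative says: either (I - K) is invertible, or ker(I - K) ≠ {0} and then range(I - K) = ker((I - K)^*)^⊥, with dim ker(I - K) = dim ker((I - K)^*). Since det(I - K) ≠ 0, 1 is not an eigenvalue of K and ker(I - K) = {0}, so we are in the first case: for every y there is a unique x = (I - K)^(-1) y. (Explicitly, by the Woodbury identity, (I - U V^T)^(-1) = I + U (I_2 - G)^(-1) V^T.)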